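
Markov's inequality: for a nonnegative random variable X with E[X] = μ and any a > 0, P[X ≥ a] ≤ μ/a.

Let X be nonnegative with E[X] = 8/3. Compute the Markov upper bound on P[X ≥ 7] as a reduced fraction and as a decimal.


μ = E[X] = 8/3, a = 7.
Markov: P[X ≥ 7] ≤ μ/a = (8/3)/7 = 8/21.
Numerically: ≈ 0.381.
(Since a = 7 > μ = 2.667, the bound 8/21 is < 1 and informative.)

P[X ≥ 7] ≤ 8/21 ≈ 0.381.


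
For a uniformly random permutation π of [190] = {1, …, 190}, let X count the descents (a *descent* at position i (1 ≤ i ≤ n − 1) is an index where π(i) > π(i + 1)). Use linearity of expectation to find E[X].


Write X = Σ X_I over i = 1, …, 189, with X_I the indicator of one descent.
There are 189 indicators.
For each fixed i, the pair (π(i), π(i+1)) is a uniformly random ordered pair of distinct values from {1, …, 190}; by symmetry P[π(i) > π(i+1)] = 1/2.
By linearity: E[X] = 189 · (1/2) = (190 − 1) · (1/2) = 189/2 ≈ 94.50000.

E[X] = 189/2 = 94.50000.


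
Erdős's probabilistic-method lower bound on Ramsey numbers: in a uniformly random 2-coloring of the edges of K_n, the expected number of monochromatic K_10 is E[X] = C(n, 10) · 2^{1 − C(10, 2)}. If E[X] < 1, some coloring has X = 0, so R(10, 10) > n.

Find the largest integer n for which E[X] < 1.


We need C(n, 10) · 2^{1 − 45} < 1, i.e. C(n, 10) < 2^{45 − 1} = 17592186044416.
Check values of n near the boundary:
  n = 97: C(97, 10) = 12576469727536; 12576469727536 < 17592186044416? YES
  n = 98: C(98, 10) = 14005614014756; 14005614014756 < 17592186044416? YES
  n = 99: C(99, 10) = 15579278510796; 15579278510796 < 17592186044416? YES
  n = 100: C(100, 10) = 17310309456440; 17310309456440 < 17592186044416? YES
  n = 101: C(101, 10) = 19212541264840; 19212541264840 < 17592186044416? NO
  n = 102: C(102, 10) = 21300860967540; 21300860967540 < 17592186044416? NO
  n = 103: C(103, 10) = 23591276125340; 23591276125340 < 17592186044416? NO
The largest n with C(n, 10) < 17592186044416 is n = 100 (where E[X] = 2163788682055/2199023255552 ≈ 0.98398). Hence R(10, 10) > 100, i.e. R(10, 10) ≥ 101.

Largest n = 100; hence R(10, 10) > 100.


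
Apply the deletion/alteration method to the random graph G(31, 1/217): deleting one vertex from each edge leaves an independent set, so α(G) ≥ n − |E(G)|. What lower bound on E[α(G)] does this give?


E[|E(G)|] = C(31, 2)·p = 465 · (1/217) = 15/7.
E[α(G)] ≥ n − E[|E(G)|] = 31 − 15/7 = 202/7.
Numerically: ≈ 28.8571.
(This is only a lower bound; the true E[α(G)] may be larger.)

E[α(G)] ≥ 202/7 ≈ 28.8571.


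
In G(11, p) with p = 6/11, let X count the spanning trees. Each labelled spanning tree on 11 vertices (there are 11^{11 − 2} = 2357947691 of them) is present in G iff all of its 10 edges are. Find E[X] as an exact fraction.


K_11 has 11^{11 − 2} = 2357947691 labelled spanning trees.
For each such spanning tree H, let X_H = 1 if all 10 edges of H are present in G. Then P[X_H = 1] = p^{10} = (6/11)^{10} = 60466176/25937424601.
By linearity: E[X] = Σ_H E[X_H] = 2357947691 · p^{10} = 2357947691 · 60466176/25937424601 = 60466176/11.
Numerically: E[X] ≈ 5.5e+06.

E[X] = 2357947691 · (6/11)^{10} = 60466176/11 ≈ 5.5e+06.


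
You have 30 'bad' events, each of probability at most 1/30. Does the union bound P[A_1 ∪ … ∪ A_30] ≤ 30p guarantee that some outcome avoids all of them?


Union bound: P[∪_{i=1}^{30} A_i] ≤ Σ_i P[A_i] ≤ 30·p = 30·(1/30) = 1.
Numerically: 1 ≈ 1.000.
Is 1 < 1? NO.
Since the bound 1 is ≥ 1, the union bound is uninformative here; it does NOT by itself certify existence.

30·p = 1 ≈ 1.000; existence NOT certified by the union bound.


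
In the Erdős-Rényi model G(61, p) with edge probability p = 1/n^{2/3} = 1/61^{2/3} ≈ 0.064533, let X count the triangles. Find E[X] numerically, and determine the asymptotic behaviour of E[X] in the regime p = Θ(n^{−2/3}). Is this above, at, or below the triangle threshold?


Number of potential triangles: C(61, 3) = 35990.
Each occurs with probability p³ ≈ (0.064533)³ ≈ 2.6874496e-04.
By linearity: E[X] = C(61, 3)·p³ ≈ 35990 · 2.6874496e-04 ≈ 9.67213.
Since α = 2/3 < 1, p = c/n^{2/3} ≫ 1/n is above the triangle threshold p ~ 1/n. Asymptotically E[X] ~ (c³/6)·n^{3(1−α)} = (1³/6)·n^{1} → ∞; triangles are abundant w.h.p.

E[X] ≈ 9.67213; in regime p = Θ(1/n^{2/3}) E[X] diverges (above the triangle threshold p ~ 1/n).


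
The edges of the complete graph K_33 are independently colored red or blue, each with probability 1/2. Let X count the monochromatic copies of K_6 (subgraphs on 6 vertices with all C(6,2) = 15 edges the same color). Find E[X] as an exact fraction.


Let X = Σ_S X_S over the C(33, 6) = 1107568 subsets S of size 6, where X_S = 1 if the K_6 on S is monochromatic.
For a fixed S, the K_6 on S has C(6, 2) = 15 edges. P[all 15 edges red] = (1/2)^15, and likewise for blue, so P[monochromatic] = 2·(1/2)^15 = 2^{1 − 15} = 1/16384.
By linearity: E[X] = C(33, 6) · 2^{1 − 15} = 1107568 · 1/16384 = 69223/1024.
Numerically: E[X] ≈ 67.60059.

E[X] = C(33,6)·2^(1−C(6,2)) = 69223/1024 ≈ 67.60059.


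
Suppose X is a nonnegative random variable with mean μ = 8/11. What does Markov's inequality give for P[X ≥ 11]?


μ = E[X] = 8/11, a = 11.
Markov: P[X ≥ 11] ≤ μ/a = (8/11)/11 = 8/121.
Numerically: ≈ 0.066.
(Since a = 11 > μ = 0.727, the bound 8/121 is < 1 and informative.)

P[X ≥ 11] ≤ 8/121 ≈ 0.066.


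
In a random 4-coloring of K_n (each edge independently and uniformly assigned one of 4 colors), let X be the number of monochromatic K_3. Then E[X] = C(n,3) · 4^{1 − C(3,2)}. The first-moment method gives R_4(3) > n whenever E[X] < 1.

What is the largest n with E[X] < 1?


We need C(n, 3) · 4^{1 − 3} < 1, i.e. C(n, 3) < 4^{3 − 1} = 16.
Check values of n near the boundary:
  n = 3: C(3, 3) = 1; 1 < 16? YES
  n = 4: C(4, 3) = 4; 4 < 16? YES
  n = 5: C(5, 3) = 10; 10 < 16? YES
  n = 6: C(6, 3) = 20; 20 < 16? NO
  n = 7: C(7, 3) = 35; 35 < 16? NO
  n = 8: C(8, 3) = 56; 56 < 16? NO
The largest n with C(n, 3) < 16 is n = 5 (where E[X] = 5/8 ≈ 0.62500). Hence R_4(3) > 5, i.e. R_4(3) ≥ 6.

Largest n = 5; hence R_4(3) > 5.


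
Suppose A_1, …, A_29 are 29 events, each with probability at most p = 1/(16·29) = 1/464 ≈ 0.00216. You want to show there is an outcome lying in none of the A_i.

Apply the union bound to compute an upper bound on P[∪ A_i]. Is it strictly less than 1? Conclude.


Union bound: P[∪_{i=1}^{29} A_i] ≤ Σ_i P[A_i] ≤ 29·p = 29·(1/464) = 1/16.
Numerically: 1/16 ≈ 0.06250.
Is 1/16 < 1? YES.
Since P[∪ A_i] ≤ 1/16 < 1, the complement has P[∩ A_i^c] ≥ 1 − 1/16 = 15/16 > 0, so some outcome avoids every A_i.

29·p = 1/16 ≈ 0.06250; existence CERTIFIED by the union bound.


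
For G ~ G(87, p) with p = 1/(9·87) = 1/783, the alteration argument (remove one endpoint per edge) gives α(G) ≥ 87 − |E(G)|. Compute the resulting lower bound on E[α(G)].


E[|E(G)|] = C(87, 2)·p = 3741 · (1/783) = 43/9.
E[α(G)] ≥ n − E[|E(G)|] = 87 − 43/9 = 740/9.
Numerically: ≈ 82.22222.
(This is only a lower bound; the true E[α(G)] may be larger.)

E[α(G)] ≥ 740/9 ≈ 82.22222.


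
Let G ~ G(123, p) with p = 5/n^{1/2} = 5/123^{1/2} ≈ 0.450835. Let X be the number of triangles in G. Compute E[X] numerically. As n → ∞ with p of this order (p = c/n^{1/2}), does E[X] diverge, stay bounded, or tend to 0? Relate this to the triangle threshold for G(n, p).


Number of potential triangles: C(123, 3) = 302621.
Each occurs with probability p³ ≈ (0.450835)³ ≈ 9.16330930e-02.
By linearity: E[X] = C(123, 3)·p³ ≈ 302621 · 9.16330930e-02 ≈ 27730.098223.
Since α = 1/2 < 1, p = c/n^{1/2} ≫ 1/n is above the triangle threshold p ~ 1/n. Asymptotically E[X] ~ (c³/6)·n^{3(1−α)} = (5³/6)·n^{1.5} → ∞; triangles are abundant w.h.p.

E[X] ≈ 27730.098223; in regime p = Θ(1/n^{1/2}) E[X] diverges (above the triangle threshold p ~ 1/n).


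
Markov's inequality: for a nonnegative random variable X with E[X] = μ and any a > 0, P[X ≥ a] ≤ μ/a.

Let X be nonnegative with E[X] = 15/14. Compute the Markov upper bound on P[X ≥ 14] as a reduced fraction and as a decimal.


μ = E[X] = 15/14, a = 14.
Markov: P[X ≥ 14] ≤ μ/a = (15/14)/14 = 15/196.
Numerically: ≈ 0.07653.
(Since a = 14 > μ = 1.07143, the bound 15/196 is < 1 and informative.)

P[X ≥ 14] ≤ 15/196 ≈ 0.07653.


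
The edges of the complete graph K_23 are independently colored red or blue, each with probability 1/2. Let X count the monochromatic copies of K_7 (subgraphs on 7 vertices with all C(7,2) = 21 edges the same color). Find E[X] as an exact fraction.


Let X = Σ_S X_S over the C(23, 7) = 245157 subsets S of size 7, where X_S = 1 if the K_7 on S is monochromatic.
For a fixed S, the K_7 on S has C(7, 2) = 21 edges. P[all 21 edges red] = (1/2)^21, and likewise for blue, so P[monochromatic] = 2·(1/2)^21 = 2^{1 − 21} = 1/1048576.
By linearity of expectation: E[X] = C(23, 7) · 2^{1 − 21} = 245157 · 1/1048576 = 245157/1048576.
Numerically: E[X] ≈ 0.233800.

E[X] = C(23,7)·2^(1−C(7,2)) = 245157/1048576 ≈ 0.233800.


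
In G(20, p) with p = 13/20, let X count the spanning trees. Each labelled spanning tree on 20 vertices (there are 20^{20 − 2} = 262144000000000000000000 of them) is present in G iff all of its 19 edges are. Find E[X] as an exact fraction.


K_20 has 20^{20 − 2} = 262144000000000000000000 labelled spanning trees.
For each such spanning tree H, let X_H = 1 if all 19 edges of H are present in G. Then P[X_H = 1] = p^{19} = (13/20)^{19} = 1461920290375446110677/5242880000000000000000000.
Summing the indicators: E[X] = Σ_H E[X_H] = 262144000000000000000000 · p^{19} = 262144000000000000000000 · 1461920290375446110677/5242880000000000000000000 = 1461920290375446110677/20.
Numerically: E[X] ≈ 7.31e+19.

E[X] = 262144000000000000000000 · (13/20)^{19} = 1461920290375446110677/20 ≈ 7.31e+19.


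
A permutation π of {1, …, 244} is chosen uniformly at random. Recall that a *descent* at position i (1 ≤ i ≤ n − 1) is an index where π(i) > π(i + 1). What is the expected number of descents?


Write X = Σ X_I over i = 1, …, 243, with X_I the indicator of one descent.
There are 243 indicators.
For each fixed i, the pair (π(i), π(i+1)) is a uniformly random ordered pair of distinct values from {1, …, 244}; by symmetry P[π(i) > π(i+1)] = 1/2.
By linearity: E[X] = 243 · (1/2) = (244 − 1) · (1/2) = 243/2 ≈ 121.500000.

E[X] = 243/2 = 121.500000.


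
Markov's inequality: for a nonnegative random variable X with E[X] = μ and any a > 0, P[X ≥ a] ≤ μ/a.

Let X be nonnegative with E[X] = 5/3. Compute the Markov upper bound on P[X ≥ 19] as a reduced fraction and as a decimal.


μ = E[X] = 5/3, a = 19.
Markov: P[X ≥ 19] ≤ μ/a = (5/3)/19 = 5/57.
Numerically: ≈ 0.08772.
(Since a = 19 > μ = 1.66667, the bound 5/57 is < 1 and informative.)

P[X ≥ 19] ≤ 5/57 ≈ 0.08772.


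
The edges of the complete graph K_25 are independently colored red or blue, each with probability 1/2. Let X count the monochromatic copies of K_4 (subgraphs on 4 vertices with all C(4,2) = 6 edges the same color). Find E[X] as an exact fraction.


Let X = Σ_S X_S over the C(25, 4) = 12650 subsets S of size 4, where X_S = 1 if the K_4 on S is monochromatic.
For a fixed S, the K_4 on S has C(4, 2) = 6 edges. P[all 6 edges red] = (1/2)^6, and likewise for blue, so P[monochromatic] = 2·(1/2)^6 = 2^{1 − 6} = 1/32.
Summing: E[X] = C(25, 4) · 2^{1 − 6} = 12650 · 1/32 = 6325/16.
Numerically: E[X] ≈ 395.312.

E[X] = C(25,4)·2^(1−C(4,2)) = 6325/16 ≈ 395.312.


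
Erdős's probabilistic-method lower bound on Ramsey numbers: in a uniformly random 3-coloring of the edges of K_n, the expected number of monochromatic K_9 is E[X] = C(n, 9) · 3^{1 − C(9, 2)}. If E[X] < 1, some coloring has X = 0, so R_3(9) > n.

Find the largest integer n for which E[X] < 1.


We need C(n, 9) · 3^{1 − 36} < 1, i.e. C(n, 9) < 3^{36 − 1} = 50031545098999707.
Check values of n near the boundary:
  n = 297: C(297, 9) = 43842345008337645; 43842345008337645 < 50031545098999707? YES
  n = 298: C(298, 9) = 45207677551849890; 45207677551849890 < 50031545098999707? YES
  n = 299: C(299, 9) = 46610674441390059; 46610674441390059 < 50031545098999707? YES
  n = 300: C(300, 9) = 48052241692154700; 48052241692154700 < 50031545098999707? YES
  n = 301: C(301, 9) = 49533303936090975; 49533303936090975 < 50031545098999707? YES
  n = 302: C(302, 9) = 51054804739588650; 51054804739588650 < 50031545098999707? NO
  n = 303: C(303, 9) = 52617706925494425; 52617706925494425 < 50031545098999707? NO
  n = 304: C(304, 9) = 54222992899492560; 54222992899492560 < 50031545098999707? NO
The largest n with C(n, 9) < 50031545098999707 is n = 301 (where E[X] = 16511101312030325/16677181699666569 ≈ 0.990). Hence R_3(9) > 301, i.e. R_3(9) ≥ 302.

Largest n = 301; hence R_3(9) > 301.


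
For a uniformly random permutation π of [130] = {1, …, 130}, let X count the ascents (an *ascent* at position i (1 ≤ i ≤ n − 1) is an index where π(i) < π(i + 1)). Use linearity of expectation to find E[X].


Write X = Σ X_I over i = 1, …, 129, with X_I the indicator of one ascent.
There are 129 indicators.
For each fixed i, the pair (π(i), π(i+1)) is a uniformly random ordered pair of distinct values from {1, …, 130}; by symmetry P[π(i) < π(i+1)] = 1/2.
By linearity: E[X] = 129 · (1/2) = (130 − 1) · (1/2) = 129/2 ≈ 64.500000.

E[X] = 129/2 = 64.500000.


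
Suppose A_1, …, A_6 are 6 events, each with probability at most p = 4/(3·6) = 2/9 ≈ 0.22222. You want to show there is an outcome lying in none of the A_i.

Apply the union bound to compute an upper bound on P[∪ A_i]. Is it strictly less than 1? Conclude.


Union bound: P[∪_{i=1}^{6} A_i] ≤ Σ_i P[A_i] ≤ 6·p = 6·(2/9) = 4/3.
Numerically: 4/3 ≈ 1.33333.
Is 4/3 < 1? NO.
Since the bound 4/3 is ≥ 1, the union bound is uninformative here; it does NOT by itself certify existence.

6·p = 4/3 ≈ 1.33333; existence NOT certified by the union bound.


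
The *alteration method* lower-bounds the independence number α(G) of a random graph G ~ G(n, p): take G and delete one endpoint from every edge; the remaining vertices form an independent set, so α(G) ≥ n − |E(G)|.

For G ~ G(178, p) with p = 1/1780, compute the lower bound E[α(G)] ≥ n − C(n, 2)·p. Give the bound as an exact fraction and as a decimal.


E[|E(G)|] = C(178, 2)·p = 15753 · (1/1780) = 177/20.
E[α(G)] ≥ n − E[|E(G)|] = 178 − 177/20 = 3383/20.
Numerically: ≈ 169.150000.
(This is only a lower bound; the true E[α(G)] may be larger.)

E[α(G)] ≥ 3383/20 ≈ 169.150000.


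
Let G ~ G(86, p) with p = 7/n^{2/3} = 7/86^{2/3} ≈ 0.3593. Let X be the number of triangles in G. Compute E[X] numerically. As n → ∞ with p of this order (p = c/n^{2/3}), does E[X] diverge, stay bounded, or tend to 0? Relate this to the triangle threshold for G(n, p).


Number of potential triangles: C(86, 3) = 102340.
Each occurs with probability p³ ≈ (0.3593)³ ≈ 4.637642e-02.
By linearity: E[X] = C(86, 3)·p³ ≈ 102340 · 4.637642e-02 ≈ 4746.1628.
Since α = 2/3 < 1, p = c/n^{2/3} ≫ 1/n is above the triangle threshold p ~ 1/n. Asymptotically E[X] ~ (c³/6)·n^{3(1−α)} = (7³/6)·n^{1} → ∞; triangles are abundant w.h.p.

E[X] ≈ 4746.1628; in regime p = Θ(1/n^{2/3}) E[X] diverges (above the triangle threshold p ~ 1/n).


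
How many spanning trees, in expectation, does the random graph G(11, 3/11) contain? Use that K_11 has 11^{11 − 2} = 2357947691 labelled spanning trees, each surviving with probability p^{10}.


K_11 has 11^{11 − 2} = 2357947691 labelled spanning trees.
For each such spanning tree H, let X_H = 1 if all 10 edges of H are present in G. Then P[X_H = 1] = p^{10} = (3/11)^{10} = 59049/25937424601.
By linearity: E[X] = Σ_H E[X_H] = 2357947691 · p^{10} = 2357947691 · 59049/25937424601 = 59049/11.
Numerically: E[X] ≈ 5368.1.

E[X] = 2357947691 · (3/11)^{10} = 59049/11 ≈ 5368.1.


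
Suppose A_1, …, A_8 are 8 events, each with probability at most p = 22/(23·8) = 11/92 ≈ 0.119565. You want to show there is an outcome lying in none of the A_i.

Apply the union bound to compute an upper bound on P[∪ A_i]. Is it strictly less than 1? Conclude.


Union bound: P[∪_{i=1}^{8} A_i] ≤ Σ_i P[A_i] ≤ 8·p = 8·(11/92) = 22/23.
Numerically: 22/23 ≈ 0.956522.
Is 22/23 < 1? YES.
Since P[∪ A_i] ≤ 22/23 < 1, the complement has P[∩ A_i^c] ≥ 1 − 22/23 = 1/23 > 0, so some outcome avoids every A_i.

8·p = 22/23 ≈ 0.956522; existence CERTIFIED by the union bound.


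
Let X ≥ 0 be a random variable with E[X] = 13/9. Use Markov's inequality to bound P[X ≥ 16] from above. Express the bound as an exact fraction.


μ = E[X] = 13/9, a = 16.
Markov: P[X ≥ 16] ≤ μ/a = (13/9)/16 = 13/144.
Numerically: ≈ 0.09028.
(Since a = 16 > μ = 1.44444, the bound 13/144 is < 1 and informative.)

P[X ≥ 16] ≤ 13/144 ≈ 0.09028.


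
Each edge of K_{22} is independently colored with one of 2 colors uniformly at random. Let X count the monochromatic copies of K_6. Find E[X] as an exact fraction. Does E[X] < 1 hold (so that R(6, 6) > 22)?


E[X] = C(22, 6) · 2^{1 − 15} = 74613 · 2^{−14} = 74613/16384.
As a reduced fraction: E[X] = 74613/16384 ≈ 4.5540161.
Is E[X] < 1? NO.
Since E[X] ≥ 1, the first-moment bound is inconclusive at n = 22; it does NOT by itself certify R(6, 6) > 22.

E[X] = 74613/16384 ≈ 4.5540161; E[X] ≥ 1; first-moment method inconclusive here.


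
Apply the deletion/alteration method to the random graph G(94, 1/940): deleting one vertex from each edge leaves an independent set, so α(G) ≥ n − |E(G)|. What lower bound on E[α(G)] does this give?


E[|E(G)|] = C(94, 2)·p = 4371 · (1/940) = 93/20.
E[α(G)] ≥ n − E[|E(G)|] = 94 − 93/20 = 1787/20.
Numerically: ≈ 89.350.
(This is only a lower bound; the true E[α(G)] may be larger.)

E[α(G)] ≥ 1787/20 ≈ 89.350.


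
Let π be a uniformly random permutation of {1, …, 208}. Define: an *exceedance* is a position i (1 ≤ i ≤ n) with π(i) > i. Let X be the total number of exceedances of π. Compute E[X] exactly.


Write X = Σ_{i=1}^{208} X_i, where X_i = 1_{π(i) > i}.
For each fixed i, π(i) is uniform over {1, …, 208} (marginal of a uniform permutation), so P[π(i) > i] = (n − i)/n. Summing: Σ_{i=1}^{208} (n − i)/n = (0 + 1 + … + 207)/208 = 208(208 − 1)/(2·208) = (208 − 1)/2.
Hence E[X] = Σ_{i=1}^{208} (208 − i)/208 = 207/2 ≈ 103.50000.

E[X] = 207/2 = 103.50000.


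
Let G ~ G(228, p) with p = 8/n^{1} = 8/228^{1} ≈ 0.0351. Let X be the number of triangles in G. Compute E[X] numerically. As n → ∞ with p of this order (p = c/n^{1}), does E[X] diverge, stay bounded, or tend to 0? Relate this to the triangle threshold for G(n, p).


Number of potential triangles: C(228, 3) = 1949476.
Each occurs with probability p³ ≈ (0.0351)³ ≈ 4.31982e-05.
By linearity: E[X] = C(228, 3)·p³ ≈ 1949476 · 4.31982e-05 ≈ 84.214.
Here α = 1, so p = 8/n is exactly at the triangle threshold p ~ 1/n. Asymptotically E[X] → c³/6 = 8³/6 = 256/3 ≈ 85.333, a bounded constant. In this regime the triangle count is asymptotically Poisson(c³/6).

E[X] ≈ 84.214; in regime p = Θ(1/n^{1}) E[X] stays bounded (at the triangle threshold p ~ 1/n).


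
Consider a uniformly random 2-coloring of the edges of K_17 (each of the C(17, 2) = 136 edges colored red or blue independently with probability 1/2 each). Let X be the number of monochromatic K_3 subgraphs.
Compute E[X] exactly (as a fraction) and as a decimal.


Let X = Σ_S X_S over the C(17, 3) = 680 subsets S of size 3, where X_S = 1 if the K_3 on S is monochromatic.
For a fixed S, the K_3 on S has C(3, 2) = 3 edges. P[all 3 edges red] = (1/2)^3, and likewise for blue, so P[monochromatic] = 2·(1/2)^3 = 2^{1 − 3} = 1/4.
By linearity: E[X] = C(17, 3) · 2^{1 − 3} = 680 · 1/4 = 170.
Numerically: E[X] ≈ 170.000000.

E[X] = C(17,3)·2^(1−C(3,2)) = 170 ≈ 170.000000.


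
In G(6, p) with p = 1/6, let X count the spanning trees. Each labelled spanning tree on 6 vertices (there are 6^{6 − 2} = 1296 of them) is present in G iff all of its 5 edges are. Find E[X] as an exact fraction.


K_6 has 6^{6 − 2} = 1296 labelled spanning trees.
For each such spanning tree H, let X_H = 1 if all 5 edges of H are present in G. Then P[X_H = 1] = p^{5} = (1/6)^{5} = 1/7776.
By linearity of expectation: E[X] = Σ_H E[X_H] = 1296 · p^{5} = 1296 · 1/7776 = 1/6.
Numerically: E[X] ≈ 0.1667.

E[X] = 1296 · (1/6)^{5} = 1/6 ≈ 0.1667.


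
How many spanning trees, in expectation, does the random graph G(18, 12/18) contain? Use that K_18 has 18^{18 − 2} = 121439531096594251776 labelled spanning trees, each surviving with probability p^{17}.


K_18 has 18^{18 − 2} = 121439531096594251776 labelled spanning trees.
For each such spanning tree H, let X_H = 1 if all 17 edges of H are present in G. Then P[X_H = 1] = p^{17} = (2/3)^{17} = 131072/129140163.
By linearity of expectation: E[X] = Σ_H E[X_H] = 121439531096594251776 · p^{17} = 121439531096594251776 · 131072/129140163 = 123256172596690944.
Numerically: E[X] ≈ 1.2326e+17.

E[X] = 121439531096594251776 · (2/3)^{17} = 123256172596690944 ≈ 1.2326e+17.


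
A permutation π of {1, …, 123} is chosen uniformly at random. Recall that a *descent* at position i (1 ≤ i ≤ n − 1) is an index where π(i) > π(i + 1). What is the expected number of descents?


Write X = Σ X_I over i = 1, …, 122, with X_I the indicator of one descent.
There are 122 indicators.
For each fixed i, the pair (π(i), π(i+1)) is a uniformly random ordered pair of distinct values from {1, …, 123}; by symmetry P[π(i) > π(i+1)] = 1/2.
By linearity: E[X] = 122 · (1/2) = (123 − 1) · (1/2) = 61 ≈ 61.0000.

E[X] = 61 = 61.0000.


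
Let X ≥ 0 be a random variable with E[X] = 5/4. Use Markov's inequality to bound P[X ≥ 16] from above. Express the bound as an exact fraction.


μ = E[X] = 5/4, a = 16.
Markov: P[X ≥ 16] ≤ μ/a = (5/4)/16 = 5/64.
Numerically: ≈ 0.078.
(Since a = 16 > μ = 1.250, the bound 5/64 is < 1 and informative.)

P[X ≥ 16] ≤ 5/64 ≈ 0.078.


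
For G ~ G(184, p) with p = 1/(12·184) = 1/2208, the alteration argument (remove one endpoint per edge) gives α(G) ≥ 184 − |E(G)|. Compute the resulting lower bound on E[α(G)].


E[|E(G)|] = C(184, 2)·p = 16836 · (1/2208) = 61/8.
E[α(G)] ≥ n − E[|E(G)|] = 184 − 61/8 = 1411/8.
Numerically: ≈ 176.375000.
(This is only a lower bound; the true E[α(G)] may be larger.)

E[α(G)] ≥ 1411/8 ≈ 176.375000.


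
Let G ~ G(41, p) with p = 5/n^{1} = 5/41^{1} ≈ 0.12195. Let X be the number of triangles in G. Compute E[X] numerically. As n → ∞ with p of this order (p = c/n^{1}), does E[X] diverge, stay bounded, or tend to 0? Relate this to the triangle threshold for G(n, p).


Number of potential triangles: C(41, 3) = 10660.
Each occurs with probability p³ ≈ (0.12195)³ ≈ 1.8136707e-03.
By linearity: E[X] = C(41, 3)·p³ ≈ 10660 · 1.8136707e-03 ≈ 19.33373.
Here α = 1, so p = 5/n is exactly at the triangle threshold p ~ 1/n. Asymptotically E[X] → c³/6 = 5³/6 = 125/6 ≈ 20.83333, a bounded constant. In this regime the triangle count is asymptotically Poisson(c³/6).

E[X] ≈ 19.33373; in regime p = Θ(1/n^{1}) E[X] stays bounded (at the triangle threshold p ~ 1/n).


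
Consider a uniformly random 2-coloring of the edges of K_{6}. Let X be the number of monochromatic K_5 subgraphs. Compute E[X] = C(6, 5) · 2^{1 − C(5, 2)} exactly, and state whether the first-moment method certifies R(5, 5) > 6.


E[X] = C(6, 5) · 2^{1 − 10} = 6 · 2^{−9} = 6/512.
As a reduced fraction: E[X] = 3/256 ≈ 0.01172.
Is E[X] < 1? YES.
Since E[X] < 1, there exists a 2-coloring of K_{6} with no monochromatic K_5; hence R(5, 5) > 6.

E[X] = 3/256 ≈ 0.01172; E[X] < 1, so R(5, 5) > 6.


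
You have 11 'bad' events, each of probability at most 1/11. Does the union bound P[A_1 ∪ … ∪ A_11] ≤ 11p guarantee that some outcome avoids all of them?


Union bound: P[∪_{i=1}^{11} A_i] ≤ Σ_i P[A_i] ≤ 11·p = 11·(1/11) = 1.
Numerically: 1 ≈ 1.00000.
Is 1 < 1? NO.
Since the bound 1 is ≥ 1, the union bound is uninformative here; it does NOT by itself certify existence.

11·p = 1 ≈ 1.00000; existence NOT certified by the union bound.


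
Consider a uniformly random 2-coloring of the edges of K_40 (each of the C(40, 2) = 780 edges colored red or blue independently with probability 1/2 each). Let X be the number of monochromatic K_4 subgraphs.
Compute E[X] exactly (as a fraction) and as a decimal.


Let X = Σ_S X_S over the C(40, 4) = 91390 subsets S of size 4, where X_S = 1 if the K_4 on S is monochromatic.
For a fixed S, the K_4 on S has C(4, 2) = 6 edges. P[all 6 edges red] = (1/2)^6, and likewise for blue, so P[monochromatic] = 2·(1/2)^6 = 2^{1 − 6} = 1/32.
By linearity of expectation: E[X] = C(40, 4) · 2^{1 − 6} = 91390 · 1/32 = 45695/16.
Numerically: E[X] ≈ 2855.93750.

E[X] = C(40,4)·2^(1−C(4,2)) = 45695/16 ≈ 2855.93750.


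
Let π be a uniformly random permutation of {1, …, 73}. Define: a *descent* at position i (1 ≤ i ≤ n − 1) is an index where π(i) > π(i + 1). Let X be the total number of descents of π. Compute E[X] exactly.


Write X = Σ X_I over i = 1, …, 72, with X_I the indicator of one descent.
There are 72 indicators.
For each fixed i, the pair (π(i), π(i+1)) is a uniformly random ordered pair of distinct values from {1, …, 73}; by symmetry P[π(i) > π(i+1)] = 1/2.
By linearity: E[X] = 72 · (1/2) = (73 − 1) · (1/2) = 36 ≈ 36.00000.

E[X] = 36 = 36.00000.


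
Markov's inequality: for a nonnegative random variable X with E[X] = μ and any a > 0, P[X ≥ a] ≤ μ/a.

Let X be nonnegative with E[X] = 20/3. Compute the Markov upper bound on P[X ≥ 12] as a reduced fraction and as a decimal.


μ = E[X] = 20/3, a = 12.
Markov: P[X ≥ 12] ≤ μ/a = (20/3)/12 = 5/9.
Numerically: ≈ 0.556.
(Since a = 12 > μ = 6.667, the bound 5/9 is < 1 and informative.)

P[X ≥ 12] ≤ 5/9 ≈ 0.556.


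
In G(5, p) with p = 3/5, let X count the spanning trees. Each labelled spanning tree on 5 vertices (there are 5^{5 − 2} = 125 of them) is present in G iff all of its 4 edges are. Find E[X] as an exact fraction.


K_5 has 5^{5 − 2} = 125 labelled spanning trees.
For each such spanning tree H, let X_H = 1 if all 4 edges of H are present in G. Then P[X_H = 1] = p^{4} = (3/5)^{4} = 81/625.
By linearity: E[X] = Σ_H E[X_H] = 125 · p^{4} = 125 · 81/625 = 81/5.
Numerically: E[X] ≈ 16.2.

E[X] = 125 · (3/5)^{4} = 81/5 ≈ 16.2.


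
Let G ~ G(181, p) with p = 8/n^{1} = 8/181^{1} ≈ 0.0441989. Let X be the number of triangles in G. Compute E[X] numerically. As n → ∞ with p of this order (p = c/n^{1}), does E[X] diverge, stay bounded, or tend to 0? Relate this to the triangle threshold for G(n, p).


Number of potential triangles: C(181, 3) = 971970.
Each occurs with probability p³ ≈ (0.0441989)³ ≈ 8.63444120e-05.
By linearity: E[X] = C(181, 3)·p³ ≈ 971970 · 8.63444120e-05 ≈ 83.924178.
Here α = 1, so p = 8/n is exactly at the triangle threshold p ~ 1/n. Asymptotically E[X] → c³/6 = 8³/6 = 256/3 ≈ 85.333333, a bounded constant. In this regime the triangle count is asymptotically Poisson(c³/6).

E[X] ≈ 83.924178; in regime p = Θ(1/n^{1}) E[X] stays bounded (at the triangle threshold p ~ 1/n).


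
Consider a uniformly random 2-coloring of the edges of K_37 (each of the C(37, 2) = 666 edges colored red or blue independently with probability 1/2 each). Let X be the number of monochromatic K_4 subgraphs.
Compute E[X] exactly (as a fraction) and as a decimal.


Let X = Σ_S X_S over the C(37, 4) = 66045 subsets S of size 4, where X_S = 1 if the K_4 on S is monochromatic.
For a fixed S, the K_4 on S has C(4, 2) = 6 edges. P[all 6 edges red] = (1/2)^6, and likewise for blue, so P[monochromatic] = 2·(1/2)^6 = 2^{1 − 6} = 1/32.
By linearity of expectation: E[X] = C(37, 4) · 2^{1 − 6} = 66045 · 1/32 = 66045/32.
Numerically: E[X] ≈ 2063.90625.

E[X] = C(37,4)·2^(1−C(4,2)) = 66045/32 ≈ 2063.90625.


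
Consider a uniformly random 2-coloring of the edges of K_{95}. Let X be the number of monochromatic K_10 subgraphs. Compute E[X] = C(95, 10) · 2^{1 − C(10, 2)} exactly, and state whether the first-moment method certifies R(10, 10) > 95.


E[X] = C(95, 10) · 2^{1 − 45} = 10104934117421 · 2^{−44} = 10104934117421/17592186044416.
As a reduced fraction: E[X] = 10104934117421/17592186044416 ≈ 0.5744.
Is E[X] < 1? YES.
Since E[X] < 1, there exists a 2-coloring of K_{95} with no monochromatic K_10; hence R(10, 10) > 95.

E[X] = 10104934117421/17592186044416 ≈ 0.5744; E[X] < 1, so R(10, 10) > 95.


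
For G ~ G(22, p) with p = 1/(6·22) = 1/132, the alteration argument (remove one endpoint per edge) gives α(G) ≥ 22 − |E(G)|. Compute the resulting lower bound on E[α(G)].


E[|E(G)|] = C(22, 2)·p = 231 · (1/132) = 7/4.
E[α(G)] ≥ n − E[|E(G)|] = 22 − 7/4 = 81/4.
Numerically: ≈ 20.250000.
(This is only a lower bound; the true E[α(G)] may be larger.)

E[α(G)] ≥ 81/4 ≈ 20.250000.


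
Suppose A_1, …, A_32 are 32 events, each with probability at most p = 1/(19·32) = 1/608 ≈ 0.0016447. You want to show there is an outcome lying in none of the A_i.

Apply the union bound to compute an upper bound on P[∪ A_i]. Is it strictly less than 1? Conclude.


Union bound: P[∪_{i=1}^{32} A_i] ≤ Σ_i P[A_i] ≤ 32·p = 32·(1/608) = 1/19.
Numerically: 1/19 ≈ 0.0526316.
Is 1/19 < 1? YES.
Since P[∪ A_i] ≤ 1/19 < 1, the complement has P[∩ A_i^c] ≥ 1 − 1/19 = 18/19 > 0, so some outcome avoids every A_i.

32·p = 1/19 ≈ 0.0526316; existence CERTIFIED by the union bound.


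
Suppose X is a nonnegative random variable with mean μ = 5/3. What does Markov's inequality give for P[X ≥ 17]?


μ = E[X] = 5/3, a = 17.
Markov: P[X ≥ 17] ≤ μ/a = (5/3)/17 = 5/51.
Numerically: ≈ 0.098.
(Since a = 17 > μ = 1.667, the bound 5/51 is < 1 and informative.)

P[X ≥ 17] ≤ 5/51 ≈ 0.098.


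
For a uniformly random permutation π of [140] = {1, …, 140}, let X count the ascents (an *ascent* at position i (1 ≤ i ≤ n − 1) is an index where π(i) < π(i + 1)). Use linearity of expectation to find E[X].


Write X = Σ X_I over i = 1, …, 139, with X_I the indicator of one ascent.
There are 139 indicators.
For each fixed i, the pair (π(i), π(i+1)) is a uniformly random ordered pair of distinct values from {1, …, 140}; by symmetry P[π(i) < π(i+1)] = 1/2.
By linearity: E[X] = 139 · (1/2) = (140 − 1) · (1/2) = 139/2 ≈ 69.50000.

E[X] = 139/2 = 69.50000.


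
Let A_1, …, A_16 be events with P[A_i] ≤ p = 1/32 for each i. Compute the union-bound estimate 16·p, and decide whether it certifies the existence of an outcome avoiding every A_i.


Union bound: P[∪_{i=1}^{16} A_i] ≤ Σ_i P[A_i] ≤ 16·p = 16·(1/32) = 1/2.
Numerically: 1/2 ≈ 0.5000.
Is 1/2 < 1? YES.
Since P[∪ A_i] ≤ 1/2 < 1, the complement has P[∩ A_i^c] ≥ 1 − 1/2 = 1/2 > 0, so some outcome avoids every A_i.

16·p = 1/2 ≈ 0.5000; existence CERTIFIED by the union bound.


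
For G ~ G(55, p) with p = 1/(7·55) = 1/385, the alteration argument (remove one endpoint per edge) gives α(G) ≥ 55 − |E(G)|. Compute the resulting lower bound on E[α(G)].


E[|E(G)|] = C(55, 2)·p = 1485 · (1/385) = 27/7.
E[α(G)] ≥ n − E[|E(G)|] = 55 − 27/7 = 358/7.
Numerically: ≈ 51.142857.
(This is only a lower bound; the true E[α(G)] may be larger.)

E[α(G)] ≥ 358/7 ≈ 51.142857.


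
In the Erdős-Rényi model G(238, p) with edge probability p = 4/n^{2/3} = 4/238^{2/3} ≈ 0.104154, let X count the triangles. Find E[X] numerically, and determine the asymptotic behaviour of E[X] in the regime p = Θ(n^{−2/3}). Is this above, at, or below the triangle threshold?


Number of potential triangles: C(238, 3) = 2218636.
Each occurs with probability p³ ≈ (0.104154)³ ≈ 1.12986371e-03.
By linearity: E[X] = C(238, 3)·p³ ≈ 2218636 · 1.12986371e-03 ≈ 2506.756303.
Since α = 2/3 < 1, p = c/n^{2/3} ≫ 1/n is above the triangle threshold p ~ 1/n. Asymptotically E[X] ~ (c³/6)·n^{3(1−α)} = (4³/6)·n^{1} → ∞; triangles are abundant w.h.p.

E[X] ≈ 2506.756303; in regime p = Θ(1/n^{2/3}) E[X] diverges (above the triangle threshold p ~ 1/n).


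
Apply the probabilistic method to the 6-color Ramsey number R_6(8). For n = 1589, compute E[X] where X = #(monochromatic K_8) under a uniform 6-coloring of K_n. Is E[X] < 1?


E[X] = C(1589, 8) · 6^{1 − 28} = 990389025825605844438 · 6^{−27} = 990389025825605844438/1023490369077469249536.
As a reduced fraction: E[X] = 165064837637600974073/170581728179578208256 ≈ 0.9676584.
Is E[X] < 1? YES.
Since E[X] < 1, there exists a 6-coloring of K_{1589} with no monochromatic K_8; hence R_6(8) > 1589.

E[X] = 165064837637600974073/170581728179578208256 ≈ 0.9676584; E[X] < 1, so R_6(8) > 1589.


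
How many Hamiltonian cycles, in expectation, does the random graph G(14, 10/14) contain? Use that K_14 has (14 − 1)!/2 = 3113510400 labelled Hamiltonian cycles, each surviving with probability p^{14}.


K_14 has (14 − 1)!/2 = 3113510400 labelled Hamiltonian cycles.
For each such Hamiltonian cycle H, let X_H = 1 if all 14 edges of H are present in G. Then P[X_H = 1] = p^{14} = (5/7)^{14} = 6103515625/678223072849.
Summing the indicators: E[X] = Σ_H E[X_H] = 3113510400 · p^{14} = 3113510400 · 6103515625/678223072849 = 2714765625000000000/96889010407.
Numerically: E[X] ≈ 2.8e+07.

E[X] = 3113510400 · (5/7)^{14} = 2714765625000000000/96889010407 ≈ 2.8e+07.


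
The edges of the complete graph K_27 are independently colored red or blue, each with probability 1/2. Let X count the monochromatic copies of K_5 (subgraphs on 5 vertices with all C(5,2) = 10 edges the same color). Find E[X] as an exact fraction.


Let X = Σ_S X_S over the C(27, 5) = 80730 subsets S of size 5, where X_S = 1 if the K_5 on S is monochromatic.
For a fixed S, the K_5 on S has C(5, 2) = 10 edges. P[all 10 edges red] = (1/2)^10, and likewise for blue, so P[monochromatic] = 2·(1/2)^10 = 2^{1 − 10} = 1/512.
Summing: E[X] = C(27, 5) · 2^{1 − 10} = 80730 · 1/512 = 40365/256.
Numerically: E[X] ≈ 157.67578.

E[X] = C(27,5)·2^(1−C(5,2)) = 40365/256 ≈ 157.67578.


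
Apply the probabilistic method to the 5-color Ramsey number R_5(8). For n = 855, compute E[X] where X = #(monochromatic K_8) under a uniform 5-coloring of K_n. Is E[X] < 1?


E[X] = C(855, 8) · 5^{1 − 28} = 6854000254398702450 · 5^{−27} = 6854000254398702450/7450580596923828125.
As a reduced fraction: E[X] = 274160010175948098/298023223876953125 ≈ 0.9199283.
Is E[X] < 1? YES.
Since E[X] < 1, there exists a 5-coloring of K_{855} with no monochromatic K_8; hence R_5(8) > 855.

E[X] = 274160010175948098/298023223876953125 ≈ 0.9199283; E[X] < 1, so R_5(8) > 855.


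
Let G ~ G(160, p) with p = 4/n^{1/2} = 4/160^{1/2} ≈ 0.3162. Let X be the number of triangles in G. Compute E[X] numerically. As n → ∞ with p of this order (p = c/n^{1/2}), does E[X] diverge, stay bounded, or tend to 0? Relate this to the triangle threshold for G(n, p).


Number of potential triangles: C(160, 3) = 669920.
Each occurs with probability p³ ≈ (0.3162)³ ≈ 3.162278e-02.
By linearity: E[X] = C(160, 3)·p³ ≈ 669920 · 3.162278e-02 ≈ 21184.7305.
Since α = 1/2 < 1, p = c/n^{1/2} ≫ 1/n is above the triangle threshold p ~ 1/n. Asymptotically E[X] ~ (c³/6)·n^{3(1−α)} = (4³/6)·n^{1.5} → ∞; triangles are abundant w.h.p.

E[X] ≈ 21184.7305; in regime p = Θ(1/n^{1/2}) E[X] diverges (above the triangle threshold p ~ 1/n).


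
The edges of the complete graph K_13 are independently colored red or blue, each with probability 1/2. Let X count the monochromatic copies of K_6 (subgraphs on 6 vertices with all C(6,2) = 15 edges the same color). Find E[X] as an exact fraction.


Let X = Σ_S X_S over the C(13, 6) = 1716 subsets S of size 6, where X_S = 1 if the K_6 on S is monochromatic.
For a fixed S, the K_6 on S has C(6, 2) = 15 edges. P[all 15 edges red] = (1/2)^15, and likewise for blue, so P[monochromatic] = 2·(1/2)^15 = 2^{1 − 15} = 1/16384.
By linearity: E[X] = C(13, 6) · 2^{1 − 15} = 1716 · 1/16384 = 429/4096.
Numerically: E[X] ≈ 0.105.

E[X] = C(13,6)·2^(1−C(6,2)) = 429/4096 ≈ 0.105.


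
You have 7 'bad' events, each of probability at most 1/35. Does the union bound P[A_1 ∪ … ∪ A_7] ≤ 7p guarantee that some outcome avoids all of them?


Union bound: P[∪_{i=1}^{7} A_i] ≤ Σ_i P[A_i] ≤ 7·p = 7·(1/35) = 1/5.
Numerically: 1/5 ≈ 0.20000.
Is 1/5 < 1? YES.
Since P[∪ A_i] ≤ 1/5 < 1, the complement has P[∩ A_i^c] ≥ 1 − 1/5 = 4/5 > 0, so some outcome avoids every A_i.

7·p = 1/5 ≈ 0.20000; existence CERTIFIED by the union bound.


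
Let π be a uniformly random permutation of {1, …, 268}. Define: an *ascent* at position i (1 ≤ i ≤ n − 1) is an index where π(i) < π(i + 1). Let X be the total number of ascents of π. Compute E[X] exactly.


Write X = Σ X_I over i = 1, …, 267, with X_I the indicator of one ascent.
There are 267 indicators.
For each fixed i, the pair (π(i), π(i+1)) is a uniformly random ordered pair of distinct values from {1, …, 268}; by symmetry P[π(i) < π(i+1)] = 1/2.
By linearity: E[X] = 267 · (1/2) = (268 − 1) · (1/2) = 267/2 ≈ 133.500.

E[X] = 267/2 = 133.500.


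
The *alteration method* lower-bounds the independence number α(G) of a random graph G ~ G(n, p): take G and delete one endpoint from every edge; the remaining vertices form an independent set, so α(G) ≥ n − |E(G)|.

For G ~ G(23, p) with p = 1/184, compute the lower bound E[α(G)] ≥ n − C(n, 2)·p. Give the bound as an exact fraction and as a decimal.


E[|E(G)|] = C(23, 2)·p = 253 · (1/184) = 11/8.
E[α(G)] ≥ n − E[|E(G)|] = 23 − 11/8 = 173/8.
Numerically: ≈ 21.625.
(This is only a lower bound; the true E[α(G)] may be larger.)

E[α(G)] ≥ 173/8 ≈ 21.625.


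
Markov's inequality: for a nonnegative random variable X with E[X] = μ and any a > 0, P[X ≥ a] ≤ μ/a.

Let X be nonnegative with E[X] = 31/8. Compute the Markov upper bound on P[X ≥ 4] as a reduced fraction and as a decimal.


μ = E[X] = 31/8, a = 4.
Markov: P[X ≥ 4] ≤ μ/a = (31/8)/4 = 31/32.
Numerically: ≈ 0.9688.
(Since a = 4 > μ = 3.8750, the bound 31/32 is < 1 and informative.)

P[X ≥ 4] ≤ 31/32 ≈ 0.9688.


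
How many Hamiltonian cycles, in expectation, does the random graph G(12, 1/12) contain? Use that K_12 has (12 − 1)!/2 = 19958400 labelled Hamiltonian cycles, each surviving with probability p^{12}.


K_12 has (12 − 1)!/2 = 19958400 labelled Hamiltonian cycles.
For each such Hamiltonian cycle H, let X_H = 1 if all 12 edges of H are present in G. Then P[X_H = 1] = p^{12} = (1/12)^{12} = 1/8916100448256.
Summing the indicators: E[X] = Σ_H E[X_H] = 19958400 · p^{12} = 19958400 · 1/8916100448256 = 1925/859963392.
Numerically: E[X] ≈ 2.23847e-06.

E[X] = 19958400 · (1/12)^{12} = 1925/859963392 ≈ 2.23847e-06.


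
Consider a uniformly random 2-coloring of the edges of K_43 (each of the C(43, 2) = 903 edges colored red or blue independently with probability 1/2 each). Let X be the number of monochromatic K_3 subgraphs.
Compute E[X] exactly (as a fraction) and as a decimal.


Let X = Σ_S X_S over the C(43, 3) = 12341 subsets S of size 3, where X_S = 1 if the K_3 on S is monochromatic.
For a fixed S, the K_3 on S has C(3, 2) = 3 edges. P[all 3 edges red] = (1/2)^3, and likewise for blue, so P[monochromatic] = 2·(1/2)^3 = 2^{1 − 3} = 1/4.
Summing: E[X] = C(43, 3) · 2^{1 − 3} = 12341 · 1/4 = 12341/4.
Numerically: E[X] ≈ 3085.250000.

E[X] = C(43,3)·2^(1−C(3,2)) = 12341/4 ≈ 3085.250000.


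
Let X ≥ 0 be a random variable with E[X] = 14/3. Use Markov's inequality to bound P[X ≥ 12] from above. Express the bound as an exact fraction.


μ = E[X] = 14/3, a = 12.
Markov: P[X ≥ 12] ≤ μ/a = (14/3)/12 = 7/18.
Numerically: ≈ 0.388889.
(Since a = 12 > μ = 4.666667, the bound 7/18 is < 1 and informative.)

P[X ≥ 12] ≤ 7/18 ≈ 0.388889.
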